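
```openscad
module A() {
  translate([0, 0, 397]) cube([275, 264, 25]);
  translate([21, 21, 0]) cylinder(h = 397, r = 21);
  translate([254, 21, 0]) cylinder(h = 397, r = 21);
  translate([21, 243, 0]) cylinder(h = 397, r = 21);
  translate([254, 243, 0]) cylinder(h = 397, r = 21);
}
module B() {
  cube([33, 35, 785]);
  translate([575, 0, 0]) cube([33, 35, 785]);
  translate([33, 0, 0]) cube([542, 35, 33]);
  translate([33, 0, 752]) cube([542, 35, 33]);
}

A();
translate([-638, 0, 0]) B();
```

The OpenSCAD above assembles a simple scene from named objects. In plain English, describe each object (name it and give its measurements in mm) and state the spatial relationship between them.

A is a four-legged stool. The seat is 275×264 mm, 25 mm thick, top at z = 422 mm. It stands on four round legs, each 42 mm in diameter, from z = 0 to the seat underside, each leg's axis is inset half a diameter from the nearest pair of seat edges (so the leg's bounding box is flush with the corner).

B is a picture frame with a 542×719 mm rectangular opening (x by z) and a uniform 33 mm border on every side. Frame depth is 35 mm along y. It is built from two vertical stiles running the full outside height and two horizontal rails spanning the gap between the stiles.

The picture frame is on the floor beside the stool on its −x side.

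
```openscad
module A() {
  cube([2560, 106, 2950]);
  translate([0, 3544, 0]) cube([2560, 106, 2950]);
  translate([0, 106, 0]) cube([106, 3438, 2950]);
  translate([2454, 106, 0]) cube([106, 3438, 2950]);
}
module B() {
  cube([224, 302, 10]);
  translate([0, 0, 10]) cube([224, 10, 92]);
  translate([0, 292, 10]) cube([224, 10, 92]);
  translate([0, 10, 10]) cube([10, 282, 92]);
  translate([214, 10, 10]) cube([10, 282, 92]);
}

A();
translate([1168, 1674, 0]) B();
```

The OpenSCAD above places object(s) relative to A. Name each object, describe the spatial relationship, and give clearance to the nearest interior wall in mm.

Clearances: x = 1062, y = 1568; minimum 1062 mm.

A is a house frame. B is an open box. The open box sits inside the house frame, centred. The clearance to the nearest interior wall is 1062 mm.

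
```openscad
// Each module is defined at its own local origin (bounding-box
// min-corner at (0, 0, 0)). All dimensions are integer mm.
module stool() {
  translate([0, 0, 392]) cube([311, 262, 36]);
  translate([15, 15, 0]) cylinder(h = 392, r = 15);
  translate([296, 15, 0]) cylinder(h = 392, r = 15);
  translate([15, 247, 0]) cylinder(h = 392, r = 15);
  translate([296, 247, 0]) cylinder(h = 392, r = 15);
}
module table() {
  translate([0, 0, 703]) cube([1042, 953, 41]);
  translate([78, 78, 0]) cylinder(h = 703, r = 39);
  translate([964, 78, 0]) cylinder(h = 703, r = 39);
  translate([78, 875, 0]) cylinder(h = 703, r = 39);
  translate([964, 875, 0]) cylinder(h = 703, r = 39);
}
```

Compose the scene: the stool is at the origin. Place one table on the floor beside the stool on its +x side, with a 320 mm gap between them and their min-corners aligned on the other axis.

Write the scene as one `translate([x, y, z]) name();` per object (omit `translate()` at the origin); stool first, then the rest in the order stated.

stool();
translate([631, 0, 0]) table();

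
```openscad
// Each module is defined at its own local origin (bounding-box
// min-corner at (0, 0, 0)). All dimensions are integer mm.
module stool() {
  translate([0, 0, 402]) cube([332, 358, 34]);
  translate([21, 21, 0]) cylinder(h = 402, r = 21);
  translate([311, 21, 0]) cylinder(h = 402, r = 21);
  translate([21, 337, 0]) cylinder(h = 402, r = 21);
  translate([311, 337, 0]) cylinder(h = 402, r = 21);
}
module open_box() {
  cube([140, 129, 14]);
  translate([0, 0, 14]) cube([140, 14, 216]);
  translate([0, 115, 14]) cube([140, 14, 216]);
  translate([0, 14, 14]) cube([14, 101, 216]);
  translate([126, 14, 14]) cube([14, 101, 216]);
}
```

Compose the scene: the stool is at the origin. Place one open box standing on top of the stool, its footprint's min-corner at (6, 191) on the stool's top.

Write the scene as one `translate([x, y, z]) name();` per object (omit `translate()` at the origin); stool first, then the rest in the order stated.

stool();
translate([6, 191, 436]) open_box();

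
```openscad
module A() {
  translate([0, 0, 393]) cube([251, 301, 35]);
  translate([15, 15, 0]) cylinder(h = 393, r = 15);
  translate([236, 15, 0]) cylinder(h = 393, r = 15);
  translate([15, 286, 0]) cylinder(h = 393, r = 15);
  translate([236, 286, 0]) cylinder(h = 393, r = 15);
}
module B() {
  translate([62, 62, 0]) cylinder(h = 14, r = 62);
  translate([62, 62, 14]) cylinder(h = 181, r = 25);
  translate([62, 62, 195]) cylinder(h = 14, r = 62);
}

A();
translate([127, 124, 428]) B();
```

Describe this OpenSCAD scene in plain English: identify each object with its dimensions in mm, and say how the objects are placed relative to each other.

A is a simple wooden stool: a rectangular seat 251 mm (x) by 301 mm (y), 35 mm thick, top face at z = 428 mm, on four round legs, each 30 mm in diameter. The legs rest on z = 0, each leg's axis is inset half a diameter from the nearest pair of seat edges (so the leg's bounding box is flush with the corner).

B is a spool: two coaxial disc flanges of radius 62 mm and thickness 14 mm, joined by a core cylinder of radius 25 mm and height 181 mm. The lower flange rests on z = 0 and the three cylinders share a vertical axis.

The spool is on top of the stool.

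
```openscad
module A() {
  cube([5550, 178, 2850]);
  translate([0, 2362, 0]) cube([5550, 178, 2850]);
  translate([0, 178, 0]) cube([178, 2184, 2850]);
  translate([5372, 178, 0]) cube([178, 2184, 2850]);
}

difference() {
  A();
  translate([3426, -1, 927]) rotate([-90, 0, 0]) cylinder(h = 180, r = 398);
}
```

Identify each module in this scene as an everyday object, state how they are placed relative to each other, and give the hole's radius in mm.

A is a house frame. The house frame has a circular hole through its front wall. The hole's radius is 398 mm.

The subtracted cylinder has r = 398 mm.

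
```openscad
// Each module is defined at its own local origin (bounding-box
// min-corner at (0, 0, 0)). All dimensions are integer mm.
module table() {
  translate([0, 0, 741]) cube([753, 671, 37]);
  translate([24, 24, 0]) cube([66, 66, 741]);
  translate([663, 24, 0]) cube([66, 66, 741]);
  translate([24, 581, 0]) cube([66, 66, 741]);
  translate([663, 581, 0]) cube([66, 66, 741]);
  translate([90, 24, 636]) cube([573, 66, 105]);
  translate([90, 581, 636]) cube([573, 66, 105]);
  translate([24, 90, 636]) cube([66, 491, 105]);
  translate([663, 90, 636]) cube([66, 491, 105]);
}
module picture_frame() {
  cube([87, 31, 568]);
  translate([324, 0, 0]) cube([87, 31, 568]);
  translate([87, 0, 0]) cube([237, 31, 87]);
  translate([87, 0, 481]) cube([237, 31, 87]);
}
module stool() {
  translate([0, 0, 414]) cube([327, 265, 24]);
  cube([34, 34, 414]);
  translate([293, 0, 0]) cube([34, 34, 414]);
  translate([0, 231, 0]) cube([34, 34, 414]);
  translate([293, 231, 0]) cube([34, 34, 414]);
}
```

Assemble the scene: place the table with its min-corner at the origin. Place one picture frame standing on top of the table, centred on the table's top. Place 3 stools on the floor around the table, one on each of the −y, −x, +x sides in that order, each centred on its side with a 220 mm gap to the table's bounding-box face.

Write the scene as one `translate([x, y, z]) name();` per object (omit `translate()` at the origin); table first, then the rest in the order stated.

table();
translate([171, 320, 778]) picture_frame();
translate([213, -485, 0]) stool();
translate([-547, 203, 0]) stool();
translate([973, 203, 0]) stool();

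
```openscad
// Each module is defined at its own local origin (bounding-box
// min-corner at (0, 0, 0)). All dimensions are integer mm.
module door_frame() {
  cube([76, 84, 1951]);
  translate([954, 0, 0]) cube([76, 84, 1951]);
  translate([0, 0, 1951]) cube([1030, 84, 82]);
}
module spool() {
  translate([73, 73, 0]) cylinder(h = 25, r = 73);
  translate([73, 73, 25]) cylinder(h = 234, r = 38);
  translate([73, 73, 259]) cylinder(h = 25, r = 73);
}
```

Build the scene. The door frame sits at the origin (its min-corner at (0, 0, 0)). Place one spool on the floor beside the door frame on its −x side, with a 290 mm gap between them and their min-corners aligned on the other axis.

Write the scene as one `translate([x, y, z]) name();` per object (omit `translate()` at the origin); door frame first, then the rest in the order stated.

door_frame();
translate([-436, 0, 0]) spool();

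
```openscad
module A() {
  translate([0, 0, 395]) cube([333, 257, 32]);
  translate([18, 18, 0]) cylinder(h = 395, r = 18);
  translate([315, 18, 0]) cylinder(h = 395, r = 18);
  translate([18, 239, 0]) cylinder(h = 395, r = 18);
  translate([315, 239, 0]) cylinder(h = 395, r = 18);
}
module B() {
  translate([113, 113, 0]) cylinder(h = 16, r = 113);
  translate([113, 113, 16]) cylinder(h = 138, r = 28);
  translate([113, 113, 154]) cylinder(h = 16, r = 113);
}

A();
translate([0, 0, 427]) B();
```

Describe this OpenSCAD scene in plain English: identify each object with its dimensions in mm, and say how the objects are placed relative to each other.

A is a simple wooden stool: a rectangular seat 333 mm (x) by 257 mm (y), 32 mm thick, top face at z = 427 mm, on four round legs, each 36 mm in diameter. The legs rest on z = 0, each leg's axis is inset half a diameter from the nearest pair of seat edges (so the leg's bounding box is flush with the corner).

B is a spool: two coaxial disc flanges of radius 113 mm and thickness 16 mm, joined by a core cylinder of radius 28 mm and height 138 mm. The lower flange rests on z = 0 and the three cylinders share a vertical axis.

The spool is on top of the stool.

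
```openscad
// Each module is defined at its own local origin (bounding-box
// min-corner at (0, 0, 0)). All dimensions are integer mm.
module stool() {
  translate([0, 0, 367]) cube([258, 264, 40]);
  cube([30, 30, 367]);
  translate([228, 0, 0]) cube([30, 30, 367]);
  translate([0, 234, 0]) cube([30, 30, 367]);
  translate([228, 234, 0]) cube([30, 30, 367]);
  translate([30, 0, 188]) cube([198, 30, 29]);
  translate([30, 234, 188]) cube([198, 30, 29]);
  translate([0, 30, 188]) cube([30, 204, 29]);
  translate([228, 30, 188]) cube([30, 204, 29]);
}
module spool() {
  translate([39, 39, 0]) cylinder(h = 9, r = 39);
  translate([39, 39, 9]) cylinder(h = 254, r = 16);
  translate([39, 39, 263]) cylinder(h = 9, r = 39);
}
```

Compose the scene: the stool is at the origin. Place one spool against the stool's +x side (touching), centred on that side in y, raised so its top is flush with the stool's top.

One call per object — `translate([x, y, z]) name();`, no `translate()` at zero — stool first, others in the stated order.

stool();
translate([258, 93, 135]) spool();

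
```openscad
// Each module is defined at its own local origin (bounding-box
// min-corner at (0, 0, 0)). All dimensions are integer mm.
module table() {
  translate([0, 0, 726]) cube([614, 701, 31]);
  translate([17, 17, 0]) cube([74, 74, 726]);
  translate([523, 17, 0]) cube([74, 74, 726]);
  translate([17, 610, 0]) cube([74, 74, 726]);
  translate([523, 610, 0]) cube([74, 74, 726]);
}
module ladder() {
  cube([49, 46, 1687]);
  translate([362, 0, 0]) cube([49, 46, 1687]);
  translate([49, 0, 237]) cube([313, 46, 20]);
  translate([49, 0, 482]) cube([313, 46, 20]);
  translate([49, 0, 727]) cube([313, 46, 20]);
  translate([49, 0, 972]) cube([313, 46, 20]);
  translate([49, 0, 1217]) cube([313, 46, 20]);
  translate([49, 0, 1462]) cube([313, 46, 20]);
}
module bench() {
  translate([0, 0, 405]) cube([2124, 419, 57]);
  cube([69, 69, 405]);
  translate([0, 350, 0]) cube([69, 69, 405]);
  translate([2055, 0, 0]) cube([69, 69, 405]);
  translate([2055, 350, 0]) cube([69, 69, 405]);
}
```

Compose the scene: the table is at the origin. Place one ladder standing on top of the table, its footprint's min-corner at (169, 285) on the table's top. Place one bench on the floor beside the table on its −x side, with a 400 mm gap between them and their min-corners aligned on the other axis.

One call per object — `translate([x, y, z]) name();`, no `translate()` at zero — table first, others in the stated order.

table();
translate([169, 285, 757]) ladder();
translate([-2524, 0, 0]) bench();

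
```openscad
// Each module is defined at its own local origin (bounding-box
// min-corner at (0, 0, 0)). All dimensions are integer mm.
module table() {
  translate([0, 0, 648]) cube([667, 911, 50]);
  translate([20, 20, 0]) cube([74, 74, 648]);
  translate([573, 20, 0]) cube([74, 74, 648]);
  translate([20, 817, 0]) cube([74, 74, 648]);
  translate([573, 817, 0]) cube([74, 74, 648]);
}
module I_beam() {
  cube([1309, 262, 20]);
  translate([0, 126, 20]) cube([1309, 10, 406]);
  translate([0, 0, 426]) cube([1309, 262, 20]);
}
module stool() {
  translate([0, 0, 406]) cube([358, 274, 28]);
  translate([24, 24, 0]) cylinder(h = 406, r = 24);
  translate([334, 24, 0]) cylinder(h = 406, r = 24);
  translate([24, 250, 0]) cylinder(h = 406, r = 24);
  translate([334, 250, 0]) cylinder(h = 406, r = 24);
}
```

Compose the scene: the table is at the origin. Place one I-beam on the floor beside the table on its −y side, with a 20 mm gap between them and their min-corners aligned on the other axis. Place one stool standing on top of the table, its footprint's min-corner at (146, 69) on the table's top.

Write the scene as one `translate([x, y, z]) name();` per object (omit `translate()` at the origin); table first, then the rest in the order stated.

table();
translate([0, -282, 0]) I_beam();
translate([146, 69, 698]) stool();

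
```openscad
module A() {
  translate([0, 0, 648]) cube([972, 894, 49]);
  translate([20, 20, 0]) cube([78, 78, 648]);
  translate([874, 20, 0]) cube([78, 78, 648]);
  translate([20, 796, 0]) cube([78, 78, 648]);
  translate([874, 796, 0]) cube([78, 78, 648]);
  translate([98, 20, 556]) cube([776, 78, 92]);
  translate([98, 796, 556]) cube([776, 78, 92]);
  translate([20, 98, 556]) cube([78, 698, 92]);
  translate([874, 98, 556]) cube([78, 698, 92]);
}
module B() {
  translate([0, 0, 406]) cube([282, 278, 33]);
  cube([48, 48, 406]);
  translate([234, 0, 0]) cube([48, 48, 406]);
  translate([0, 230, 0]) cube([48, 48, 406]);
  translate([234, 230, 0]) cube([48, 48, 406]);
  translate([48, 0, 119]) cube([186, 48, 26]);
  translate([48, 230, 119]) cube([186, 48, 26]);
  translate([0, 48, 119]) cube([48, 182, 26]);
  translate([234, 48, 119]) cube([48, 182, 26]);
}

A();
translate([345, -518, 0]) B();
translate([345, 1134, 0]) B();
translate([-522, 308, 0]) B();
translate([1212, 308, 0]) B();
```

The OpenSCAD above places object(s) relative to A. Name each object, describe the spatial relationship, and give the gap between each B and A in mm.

A is a table. B is a stool. Four stools sit around the table at the −y, +y, −x, +x sides. The gap between each stool and the table is 240 mm.

Each stool's nearest face is 240 mm from the table's bounding box.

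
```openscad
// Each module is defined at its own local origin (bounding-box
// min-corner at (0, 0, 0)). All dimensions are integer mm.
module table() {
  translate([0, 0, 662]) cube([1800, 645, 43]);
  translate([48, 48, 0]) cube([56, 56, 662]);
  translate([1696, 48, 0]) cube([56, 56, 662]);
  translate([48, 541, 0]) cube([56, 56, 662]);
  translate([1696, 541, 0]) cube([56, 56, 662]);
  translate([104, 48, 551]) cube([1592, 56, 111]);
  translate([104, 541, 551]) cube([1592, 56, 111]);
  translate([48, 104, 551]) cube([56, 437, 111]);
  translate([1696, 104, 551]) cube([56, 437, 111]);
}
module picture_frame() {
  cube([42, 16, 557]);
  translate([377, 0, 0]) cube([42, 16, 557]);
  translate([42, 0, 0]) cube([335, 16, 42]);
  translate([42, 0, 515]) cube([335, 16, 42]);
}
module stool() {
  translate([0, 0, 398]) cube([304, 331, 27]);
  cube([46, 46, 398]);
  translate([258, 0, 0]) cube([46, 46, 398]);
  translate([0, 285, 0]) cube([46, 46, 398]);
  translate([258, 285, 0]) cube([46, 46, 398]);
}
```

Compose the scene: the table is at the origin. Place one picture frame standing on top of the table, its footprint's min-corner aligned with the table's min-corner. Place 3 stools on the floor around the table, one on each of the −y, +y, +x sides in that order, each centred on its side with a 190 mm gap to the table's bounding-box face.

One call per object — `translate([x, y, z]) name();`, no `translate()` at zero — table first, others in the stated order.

table();
translate([0, 0, 705]) picture_frame();
translate([748, -521, 0]) stool();
translate([748, 835, 0]) stool();
translate([1990, 157, 0]) stool();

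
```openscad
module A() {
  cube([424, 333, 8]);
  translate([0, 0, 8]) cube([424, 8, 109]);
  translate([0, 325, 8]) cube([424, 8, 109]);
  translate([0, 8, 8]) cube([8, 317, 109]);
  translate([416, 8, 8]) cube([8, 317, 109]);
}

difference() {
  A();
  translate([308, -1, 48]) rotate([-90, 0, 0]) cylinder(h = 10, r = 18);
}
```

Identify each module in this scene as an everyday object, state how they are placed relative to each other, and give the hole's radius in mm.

The subtracted cylinder has r = 18 mm.

A is an open box. The open box has a circular hole through its front wall. The hole's radius is 18 mm.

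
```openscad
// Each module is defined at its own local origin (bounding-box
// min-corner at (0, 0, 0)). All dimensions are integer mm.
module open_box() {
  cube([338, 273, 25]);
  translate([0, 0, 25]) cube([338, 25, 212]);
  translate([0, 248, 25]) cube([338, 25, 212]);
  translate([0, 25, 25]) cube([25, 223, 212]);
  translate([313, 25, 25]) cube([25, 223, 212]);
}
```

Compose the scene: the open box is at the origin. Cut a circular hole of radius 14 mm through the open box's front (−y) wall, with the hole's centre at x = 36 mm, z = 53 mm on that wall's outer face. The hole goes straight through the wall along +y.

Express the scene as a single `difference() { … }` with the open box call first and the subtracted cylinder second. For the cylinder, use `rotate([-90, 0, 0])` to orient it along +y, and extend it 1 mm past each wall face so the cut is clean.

difference() {
  open_box();
  translate([36, -1, 53]) rotate([-90, 0, 0]) cylinder(h = 27, r = 14);
}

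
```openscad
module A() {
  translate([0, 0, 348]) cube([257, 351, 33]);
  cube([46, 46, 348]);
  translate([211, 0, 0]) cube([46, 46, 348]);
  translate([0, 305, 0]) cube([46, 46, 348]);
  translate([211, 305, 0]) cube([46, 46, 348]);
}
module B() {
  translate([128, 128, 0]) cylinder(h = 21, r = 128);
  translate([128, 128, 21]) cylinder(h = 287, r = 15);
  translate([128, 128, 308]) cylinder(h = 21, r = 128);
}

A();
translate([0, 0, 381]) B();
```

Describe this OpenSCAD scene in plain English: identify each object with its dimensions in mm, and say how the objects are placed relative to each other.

A is a four-legged stool. The seat is 257×351 mm, 33 mm thick, top at z = 381 mm. It stands on four square legs, each 46×46 mm in cross-section, from z = 0 to the seat underside, each flush with a corner of the seat.

B is a spool: two coaxial disc flanges of radius 128 mm and thickness 21 mm, joined by a core cylinder of radius 15 mm and height 287 mm. The lower flange rests on z = 0 and the three cylinders share a vertical axis.

The spool is on top of the stool.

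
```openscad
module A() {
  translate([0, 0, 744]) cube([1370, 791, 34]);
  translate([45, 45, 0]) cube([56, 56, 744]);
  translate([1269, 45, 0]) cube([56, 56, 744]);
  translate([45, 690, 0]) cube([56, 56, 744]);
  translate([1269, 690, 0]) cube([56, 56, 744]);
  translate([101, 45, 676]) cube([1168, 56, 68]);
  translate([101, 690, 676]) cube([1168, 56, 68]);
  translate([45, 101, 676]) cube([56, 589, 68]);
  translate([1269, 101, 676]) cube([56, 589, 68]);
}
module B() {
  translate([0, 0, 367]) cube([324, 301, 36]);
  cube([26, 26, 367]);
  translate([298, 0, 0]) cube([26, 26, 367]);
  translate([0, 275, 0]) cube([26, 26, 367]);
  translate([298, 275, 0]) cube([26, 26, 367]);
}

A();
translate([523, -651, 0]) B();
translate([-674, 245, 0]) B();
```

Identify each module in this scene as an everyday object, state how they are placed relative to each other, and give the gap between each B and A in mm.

A is a table. B is a stool. Two stools sit around the table at the −y, −x sides. The gap between each stool and the table is 350 mm.

Each stool's nearest face is 350 mm from the table's bounding box.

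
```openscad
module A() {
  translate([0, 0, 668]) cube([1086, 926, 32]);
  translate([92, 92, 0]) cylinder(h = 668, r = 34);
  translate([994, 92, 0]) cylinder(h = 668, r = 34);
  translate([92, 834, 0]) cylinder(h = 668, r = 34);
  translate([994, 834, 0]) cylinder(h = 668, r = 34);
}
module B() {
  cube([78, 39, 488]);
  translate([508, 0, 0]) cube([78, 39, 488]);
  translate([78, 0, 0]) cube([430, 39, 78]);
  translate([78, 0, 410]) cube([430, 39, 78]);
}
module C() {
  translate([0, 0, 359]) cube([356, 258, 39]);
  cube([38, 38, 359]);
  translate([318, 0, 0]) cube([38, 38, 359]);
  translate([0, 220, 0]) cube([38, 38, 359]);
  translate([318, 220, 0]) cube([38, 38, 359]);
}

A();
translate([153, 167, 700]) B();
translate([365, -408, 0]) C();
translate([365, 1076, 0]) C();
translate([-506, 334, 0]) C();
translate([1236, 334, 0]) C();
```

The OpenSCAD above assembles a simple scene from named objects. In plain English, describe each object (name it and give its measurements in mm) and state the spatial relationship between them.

A is a rectangular dining table. The top is 1086×926×32 mm with its upper surface at z = 700 mm. It stands on four round legs of 68 mm diameter, each leg's bounding box inset 58 mm from the nearest pair of top edges, running from the floor to the underside of the top.

B is a rectangular picture frame lying in the x–z plane (depth along y). The opening is 430 mm wide (x) by 332 mm tall (z), surrounded by a border 78 mm wide on all four sides. The frame is 39 mm deep and is made of two full-height vertical stiles with two horizontal rails fitted between them.

C is a simple wooden stool: a rectangular seat 356 mm (x) by 258 mm (y), 39 mm thick, top face at z = 398 mm, on four square legs, each 38×38 mm in cross-section. The legs rest on z = 0, each flush with a corner of the seat.

The picture frame is on top of the table. Four stools sit around the table at the −y, +y, −x, +x sides.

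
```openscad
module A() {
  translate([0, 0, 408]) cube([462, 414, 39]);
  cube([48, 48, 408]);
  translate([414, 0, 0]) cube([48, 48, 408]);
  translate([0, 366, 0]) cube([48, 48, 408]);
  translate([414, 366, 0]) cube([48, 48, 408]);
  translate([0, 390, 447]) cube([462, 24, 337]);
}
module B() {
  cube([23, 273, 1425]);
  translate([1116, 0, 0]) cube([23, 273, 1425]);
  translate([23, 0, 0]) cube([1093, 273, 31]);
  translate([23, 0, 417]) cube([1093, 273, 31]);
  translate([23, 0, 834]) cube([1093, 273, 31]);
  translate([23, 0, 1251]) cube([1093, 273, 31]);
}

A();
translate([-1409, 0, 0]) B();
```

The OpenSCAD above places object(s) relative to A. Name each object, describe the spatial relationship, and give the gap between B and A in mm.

A is a chair. B is a bookshelf. The bookshelf is on the floor beside the chair on its −x side. The gap between the bookshelf and the chair is 270 mm.

The bookshelf's nearest face is 270 mm from the chair's −x face.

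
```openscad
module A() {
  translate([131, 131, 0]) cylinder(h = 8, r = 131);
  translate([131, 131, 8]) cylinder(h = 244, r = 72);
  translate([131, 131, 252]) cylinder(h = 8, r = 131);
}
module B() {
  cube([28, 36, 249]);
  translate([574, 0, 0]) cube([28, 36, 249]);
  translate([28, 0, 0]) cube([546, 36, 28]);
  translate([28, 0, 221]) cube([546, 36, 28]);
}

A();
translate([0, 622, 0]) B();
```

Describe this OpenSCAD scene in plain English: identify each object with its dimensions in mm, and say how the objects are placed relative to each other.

A is a spool: two coaxial disc flanges of radius 131 mm and thickness 8 mm, joined by a core cylinder of radius 72 mm and height 244 mm. The lower flange rests on z = 0 and the three cylinders share a vertical axis.

B is a rectangular picture frame lying in the x–z plane (depth along y). The opening is 546 mm wide (x) by 193 mm tall (z), surrounded by a border 28 mm wide on all four sides. The frame is 36 mm deep and is made of two full-height vertical stiles with two horizontal rails fitted between them.

The picture frame is on the floor beside the spool on its +y side.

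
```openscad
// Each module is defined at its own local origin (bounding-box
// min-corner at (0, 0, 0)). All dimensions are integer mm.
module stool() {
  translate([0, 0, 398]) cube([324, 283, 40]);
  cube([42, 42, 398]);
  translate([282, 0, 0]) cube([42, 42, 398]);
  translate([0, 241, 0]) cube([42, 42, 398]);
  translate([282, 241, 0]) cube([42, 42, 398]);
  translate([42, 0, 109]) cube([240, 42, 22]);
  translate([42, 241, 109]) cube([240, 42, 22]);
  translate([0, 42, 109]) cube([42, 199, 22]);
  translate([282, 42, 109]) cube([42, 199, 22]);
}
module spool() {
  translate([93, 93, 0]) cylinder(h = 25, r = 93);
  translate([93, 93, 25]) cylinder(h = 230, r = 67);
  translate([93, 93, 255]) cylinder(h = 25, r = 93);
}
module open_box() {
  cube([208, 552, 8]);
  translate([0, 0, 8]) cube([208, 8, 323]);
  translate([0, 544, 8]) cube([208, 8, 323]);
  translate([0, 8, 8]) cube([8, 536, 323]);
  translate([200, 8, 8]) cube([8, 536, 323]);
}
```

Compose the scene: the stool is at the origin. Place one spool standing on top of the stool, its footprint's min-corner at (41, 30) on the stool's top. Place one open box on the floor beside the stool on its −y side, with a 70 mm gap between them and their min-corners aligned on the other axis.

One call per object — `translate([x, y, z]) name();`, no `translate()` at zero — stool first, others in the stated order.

stool();
translate([41, 30, 438]) spool();
translate([0, -622, 0]) open_box();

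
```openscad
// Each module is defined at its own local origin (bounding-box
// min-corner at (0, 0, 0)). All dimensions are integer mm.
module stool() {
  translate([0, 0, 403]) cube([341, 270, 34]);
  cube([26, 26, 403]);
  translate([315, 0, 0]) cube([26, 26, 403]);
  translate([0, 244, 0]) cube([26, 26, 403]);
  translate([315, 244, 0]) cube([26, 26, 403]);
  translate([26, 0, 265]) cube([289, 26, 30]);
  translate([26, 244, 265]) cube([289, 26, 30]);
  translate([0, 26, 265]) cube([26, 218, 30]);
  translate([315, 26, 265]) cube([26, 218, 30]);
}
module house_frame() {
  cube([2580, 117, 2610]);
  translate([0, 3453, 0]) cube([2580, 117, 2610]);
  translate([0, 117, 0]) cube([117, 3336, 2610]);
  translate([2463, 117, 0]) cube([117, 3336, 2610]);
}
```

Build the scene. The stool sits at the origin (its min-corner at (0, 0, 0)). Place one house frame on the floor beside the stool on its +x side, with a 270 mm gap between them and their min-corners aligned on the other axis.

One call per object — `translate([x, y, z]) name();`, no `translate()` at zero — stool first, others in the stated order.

stool();
translate([611, 0, 0]) house_frame();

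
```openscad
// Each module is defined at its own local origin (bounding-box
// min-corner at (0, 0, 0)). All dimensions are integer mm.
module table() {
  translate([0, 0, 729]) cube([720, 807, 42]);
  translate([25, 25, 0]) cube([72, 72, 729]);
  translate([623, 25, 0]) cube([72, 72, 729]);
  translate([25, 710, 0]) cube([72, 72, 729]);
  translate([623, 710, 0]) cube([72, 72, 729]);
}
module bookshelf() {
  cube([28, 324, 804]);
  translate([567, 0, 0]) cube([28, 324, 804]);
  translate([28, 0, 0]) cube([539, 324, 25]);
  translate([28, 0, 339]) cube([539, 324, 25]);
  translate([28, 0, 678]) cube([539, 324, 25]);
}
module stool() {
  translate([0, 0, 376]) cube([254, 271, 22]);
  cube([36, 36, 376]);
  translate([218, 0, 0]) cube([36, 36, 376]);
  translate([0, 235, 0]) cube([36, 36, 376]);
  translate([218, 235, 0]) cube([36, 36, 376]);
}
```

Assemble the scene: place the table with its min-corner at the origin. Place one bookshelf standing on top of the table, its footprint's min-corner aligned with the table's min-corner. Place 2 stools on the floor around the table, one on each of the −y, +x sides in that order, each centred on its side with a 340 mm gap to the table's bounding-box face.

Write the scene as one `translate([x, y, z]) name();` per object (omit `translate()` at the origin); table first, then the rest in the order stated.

table();
translate([0, 0, 771]) bookshelf();
translate([233, -611, 0]) stool();
translate([1060, 268, 0]) stool();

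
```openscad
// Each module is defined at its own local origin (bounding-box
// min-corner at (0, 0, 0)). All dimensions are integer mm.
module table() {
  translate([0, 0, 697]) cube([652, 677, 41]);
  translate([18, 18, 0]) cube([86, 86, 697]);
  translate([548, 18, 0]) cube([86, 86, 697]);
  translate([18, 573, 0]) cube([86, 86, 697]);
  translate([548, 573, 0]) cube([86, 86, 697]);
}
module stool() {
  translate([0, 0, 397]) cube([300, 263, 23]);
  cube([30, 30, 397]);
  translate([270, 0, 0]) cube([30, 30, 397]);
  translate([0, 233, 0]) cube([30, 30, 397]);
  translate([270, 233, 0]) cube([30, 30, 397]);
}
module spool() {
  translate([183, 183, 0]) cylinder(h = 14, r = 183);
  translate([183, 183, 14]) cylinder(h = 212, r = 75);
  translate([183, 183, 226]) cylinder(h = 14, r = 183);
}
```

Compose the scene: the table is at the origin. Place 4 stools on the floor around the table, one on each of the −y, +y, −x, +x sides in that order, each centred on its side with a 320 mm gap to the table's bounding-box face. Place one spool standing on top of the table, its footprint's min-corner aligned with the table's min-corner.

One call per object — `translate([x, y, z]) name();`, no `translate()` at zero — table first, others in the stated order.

table();
translate([176, -583, 0]) stool();
translate([176, 997, 0]) stool();
translate([-620, 207, 0]) stool();
translate([972, 207, 0]) stool();
translate([0, 0, 738]) spool();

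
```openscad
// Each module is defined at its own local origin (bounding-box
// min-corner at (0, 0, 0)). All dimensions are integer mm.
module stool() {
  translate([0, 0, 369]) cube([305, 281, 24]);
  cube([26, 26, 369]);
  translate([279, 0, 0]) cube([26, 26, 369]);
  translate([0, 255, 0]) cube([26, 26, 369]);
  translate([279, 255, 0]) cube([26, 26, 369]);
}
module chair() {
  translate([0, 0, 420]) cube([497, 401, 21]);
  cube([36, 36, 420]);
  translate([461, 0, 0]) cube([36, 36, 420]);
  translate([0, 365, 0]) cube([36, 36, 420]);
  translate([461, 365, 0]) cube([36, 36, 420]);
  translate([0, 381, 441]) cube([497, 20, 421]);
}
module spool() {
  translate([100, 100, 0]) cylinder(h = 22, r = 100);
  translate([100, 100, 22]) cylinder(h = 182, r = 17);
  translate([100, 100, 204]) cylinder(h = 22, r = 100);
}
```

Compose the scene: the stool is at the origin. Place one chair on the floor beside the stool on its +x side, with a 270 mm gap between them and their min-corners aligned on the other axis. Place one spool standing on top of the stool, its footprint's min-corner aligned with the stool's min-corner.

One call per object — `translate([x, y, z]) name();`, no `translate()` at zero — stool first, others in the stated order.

stool();
translate([575, 0, 0]) chair();
translate([0, 0, 393]) spool();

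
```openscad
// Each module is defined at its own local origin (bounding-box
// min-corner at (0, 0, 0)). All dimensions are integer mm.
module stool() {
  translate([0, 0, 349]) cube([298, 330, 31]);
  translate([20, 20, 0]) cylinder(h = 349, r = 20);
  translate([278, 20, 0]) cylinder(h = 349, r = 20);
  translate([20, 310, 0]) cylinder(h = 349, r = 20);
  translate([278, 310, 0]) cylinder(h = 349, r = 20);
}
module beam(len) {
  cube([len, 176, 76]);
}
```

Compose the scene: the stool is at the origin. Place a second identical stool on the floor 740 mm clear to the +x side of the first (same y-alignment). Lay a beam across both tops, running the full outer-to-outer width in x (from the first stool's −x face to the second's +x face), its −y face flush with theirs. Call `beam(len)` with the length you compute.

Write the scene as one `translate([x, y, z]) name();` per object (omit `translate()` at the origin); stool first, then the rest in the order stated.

stool();
translate([1038, 0, 0]) stool();
translate([0, 0, 380]) beam(1336);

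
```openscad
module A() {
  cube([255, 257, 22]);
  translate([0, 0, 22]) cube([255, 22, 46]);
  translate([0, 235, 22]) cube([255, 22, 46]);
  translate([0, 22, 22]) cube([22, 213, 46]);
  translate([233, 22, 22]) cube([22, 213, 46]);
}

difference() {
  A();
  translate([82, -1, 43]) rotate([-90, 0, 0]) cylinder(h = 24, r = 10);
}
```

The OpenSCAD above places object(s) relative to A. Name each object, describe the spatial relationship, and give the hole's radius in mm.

A is an open box. The open box has a circular hole through its front wall. The hole's radius is 10 mm.

The subtracted cylinder has r = 10 mm.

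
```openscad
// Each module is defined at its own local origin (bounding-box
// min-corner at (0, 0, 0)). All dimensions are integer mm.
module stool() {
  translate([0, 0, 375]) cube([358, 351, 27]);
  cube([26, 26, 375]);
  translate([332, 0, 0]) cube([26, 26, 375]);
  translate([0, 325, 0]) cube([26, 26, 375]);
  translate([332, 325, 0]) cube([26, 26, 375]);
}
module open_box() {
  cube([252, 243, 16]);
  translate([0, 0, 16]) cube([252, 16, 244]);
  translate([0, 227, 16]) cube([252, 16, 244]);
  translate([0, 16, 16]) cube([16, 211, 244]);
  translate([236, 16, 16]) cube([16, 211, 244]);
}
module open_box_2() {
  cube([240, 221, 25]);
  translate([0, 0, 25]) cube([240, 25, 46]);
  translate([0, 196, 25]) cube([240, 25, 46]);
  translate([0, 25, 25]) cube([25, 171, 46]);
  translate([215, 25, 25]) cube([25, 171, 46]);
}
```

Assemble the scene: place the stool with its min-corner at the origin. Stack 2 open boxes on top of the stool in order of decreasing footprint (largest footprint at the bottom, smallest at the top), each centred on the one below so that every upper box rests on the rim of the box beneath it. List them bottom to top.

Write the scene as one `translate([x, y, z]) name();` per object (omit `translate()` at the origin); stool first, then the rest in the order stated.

stool();
translate([53, 54, 402]) open_box();
translate([59, 65, 662]) open_box_2();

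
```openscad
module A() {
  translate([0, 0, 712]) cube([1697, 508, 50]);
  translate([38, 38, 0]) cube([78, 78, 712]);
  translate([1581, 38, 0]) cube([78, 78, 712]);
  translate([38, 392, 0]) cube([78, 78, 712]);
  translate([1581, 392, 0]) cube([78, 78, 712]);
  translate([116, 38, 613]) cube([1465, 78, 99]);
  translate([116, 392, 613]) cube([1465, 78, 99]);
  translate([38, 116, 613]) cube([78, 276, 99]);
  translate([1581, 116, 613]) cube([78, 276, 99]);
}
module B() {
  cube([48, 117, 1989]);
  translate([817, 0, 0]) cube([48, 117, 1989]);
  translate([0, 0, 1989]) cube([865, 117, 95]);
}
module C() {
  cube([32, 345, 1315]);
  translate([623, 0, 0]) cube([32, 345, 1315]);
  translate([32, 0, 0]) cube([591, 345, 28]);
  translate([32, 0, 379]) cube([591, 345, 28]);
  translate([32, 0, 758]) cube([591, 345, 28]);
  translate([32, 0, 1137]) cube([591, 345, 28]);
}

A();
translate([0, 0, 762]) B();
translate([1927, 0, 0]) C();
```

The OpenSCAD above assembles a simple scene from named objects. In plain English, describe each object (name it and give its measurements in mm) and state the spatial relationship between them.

A is a table: top 1697 mm (x) × 508 mm (y), 50 mm thick, upper face at z = 762 mm, on four 78×78 mm square legs, each inset 38 mm from the nearest pair of top edges, running from z = 0 to the bottom of the top. Four apron rails, 78 mm thick and 99 mm tall, run between adjacent legs with their top edges flush with the underside of the top and their outer faces flush with the legs' outer faces.

B is a rectangular door frame: two vertical jambs of 48×117 mm section, 1989 mm tall, with a clear opening 769 mm wide between their inner faces. A header 95 mm tall and 117 mm deep lies on top of the jambs and spans the full outside width.

C is a bookshelf 655 mm wide overall, 345 mm deep and 1315 mm tall. The two sides are 32 mm thick vertical panels. 4 horizontal shelves of 28 mm thickness span between the inner faces of the sides; the lowest shelf sits on the floor and shelves are stacked with a clear vertical gap of 351 mm between each pair.

The door frame is on top of the table. The bookshelf is on the floor beside the table on its +x side.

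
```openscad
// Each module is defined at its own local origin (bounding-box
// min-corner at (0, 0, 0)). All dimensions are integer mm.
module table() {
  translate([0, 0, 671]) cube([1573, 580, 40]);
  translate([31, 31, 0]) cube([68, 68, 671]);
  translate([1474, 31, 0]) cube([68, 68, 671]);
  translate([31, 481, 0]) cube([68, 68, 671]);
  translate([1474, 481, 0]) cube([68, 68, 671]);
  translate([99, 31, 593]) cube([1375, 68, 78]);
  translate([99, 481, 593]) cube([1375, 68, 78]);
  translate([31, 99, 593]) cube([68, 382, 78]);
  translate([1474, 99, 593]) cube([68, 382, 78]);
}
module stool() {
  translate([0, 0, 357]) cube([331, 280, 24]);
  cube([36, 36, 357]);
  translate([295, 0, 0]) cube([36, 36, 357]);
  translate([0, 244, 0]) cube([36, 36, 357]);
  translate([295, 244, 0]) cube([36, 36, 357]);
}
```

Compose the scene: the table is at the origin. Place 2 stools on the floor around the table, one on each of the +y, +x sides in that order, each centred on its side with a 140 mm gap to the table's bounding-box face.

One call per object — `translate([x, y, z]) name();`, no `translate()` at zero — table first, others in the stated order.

table();
translate([621, 720, 0]) stool();
translate([1713, 150, 0]) stool();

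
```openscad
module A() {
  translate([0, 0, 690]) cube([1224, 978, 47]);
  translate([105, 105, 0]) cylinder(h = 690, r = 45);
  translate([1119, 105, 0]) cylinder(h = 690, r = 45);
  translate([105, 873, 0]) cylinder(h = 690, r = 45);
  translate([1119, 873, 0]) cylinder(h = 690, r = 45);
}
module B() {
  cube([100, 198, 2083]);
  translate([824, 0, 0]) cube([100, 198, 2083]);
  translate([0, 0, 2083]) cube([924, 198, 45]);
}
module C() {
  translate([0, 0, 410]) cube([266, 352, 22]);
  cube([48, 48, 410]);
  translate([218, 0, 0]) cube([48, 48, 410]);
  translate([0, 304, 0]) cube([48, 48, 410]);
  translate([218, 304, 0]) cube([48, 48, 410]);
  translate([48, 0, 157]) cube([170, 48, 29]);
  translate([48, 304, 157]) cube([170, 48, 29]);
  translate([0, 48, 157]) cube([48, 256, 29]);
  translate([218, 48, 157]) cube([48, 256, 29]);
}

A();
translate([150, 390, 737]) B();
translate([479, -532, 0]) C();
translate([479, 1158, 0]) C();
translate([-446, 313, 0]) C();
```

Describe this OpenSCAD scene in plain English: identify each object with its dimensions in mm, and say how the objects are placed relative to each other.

A is a rectangular dining table. The top is 1224×978×47 mm with its upper surface at z = 737 mm. It stands on four round legs of 90 mm diameter, each leg's bounding box inset 60 mm from the nearest pair of top edges, running from the floor to the underside of the top.

B is a door frame. The clear opening is 724 mm wide and 2083 mm high. Two 100 mm wide jambs, 198 mm deep, stand either side of the opening from the floor to the top of the opening. A 45 mm thick head sits across the top of both jambs, spanning the full outside width of the frame.

C is a four-legged stool. The seat is a 266×352×22 mm slab whose top surface is at z = 432 mm; four square legs, each 48×48 mm in cross-section, run from the floor (z = 0) to the underside of the seat, each flush with a corner of the seat. Four stretchers, 48 mm wide and 29 mm tall, connect adjacent legs with their undersides at z = 157 mm, each running between the inner faces of the legs it joins and aligned with the legs' outer faces on the other axis.

The door frame is on top of the table, centred. Three stools sit around the table at the −y, +y, −x sides.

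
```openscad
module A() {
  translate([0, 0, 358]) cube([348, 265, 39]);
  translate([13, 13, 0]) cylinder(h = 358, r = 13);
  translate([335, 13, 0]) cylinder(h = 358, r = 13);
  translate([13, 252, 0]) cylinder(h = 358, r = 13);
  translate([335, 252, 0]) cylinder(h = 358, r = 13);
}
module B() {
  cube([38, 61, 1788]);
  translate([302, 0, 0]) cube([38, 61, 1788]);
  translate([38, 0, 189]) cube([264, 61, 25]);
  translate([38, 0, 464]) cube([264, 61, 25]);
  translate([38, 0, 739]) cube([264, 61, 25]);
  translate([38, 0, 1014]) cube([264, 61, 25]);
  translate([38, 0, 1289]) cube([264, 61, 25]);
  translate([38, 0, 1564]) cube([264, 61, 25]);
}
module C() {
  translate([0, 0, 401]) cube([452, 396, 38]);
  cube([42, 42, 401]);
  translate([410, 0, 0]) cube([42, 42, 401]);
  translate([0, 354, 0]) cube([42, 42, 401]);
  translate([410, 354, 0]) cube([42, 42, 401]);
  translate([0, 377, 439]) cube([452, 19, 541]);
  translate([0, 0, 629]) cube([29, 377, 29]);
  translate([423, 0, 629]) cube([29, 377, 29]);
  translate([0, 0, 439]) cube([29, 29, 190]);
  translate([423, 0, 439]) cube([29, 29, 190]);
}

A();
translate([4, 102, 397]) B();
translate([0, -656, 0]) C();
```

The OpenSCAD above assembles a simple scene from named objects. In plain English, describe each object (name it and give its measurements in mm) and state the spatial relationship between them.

A is a four-legged stool. The seat is 348×265 mm, 39 mm thick, top at z = 397 mm. It stands on four round legs, each 26 mm in diameter, from z = 0 to the seat underside, each leg's axis is inset half a diameter from the nearest pair of seat edges (so the leg's bounding box is flush with the corner).

B is a straight ladder. Two 38×61 mm vertical rails, 1788 mm tall, stand 340 mm apart (outside-to-outside) with their front faces coplanar on the −y side. 6 rungs, each 61 mm deep and 25 mm tall, span between the inner faces of the rails, front faces flush with the rails. The lowest rung's underside is at z = 189 mm and rungs are spaced 275 mm apart (underside to underside).

C is a chair: 452×396 mm seat, 38 mm thick, top at z = 439 mm, on four 42 mm square corner legs flush with the seat edges. A 19 mm thick backrest slab spans the full seat width, extending 541 mm above the seat top, its back face flush with the seat's +y edge. Two armrests of 29×29 mm section run along each side from the seat's front edge to the front of the backrest, top faces 219 mm above the seat top and outer faces flush with the seat's x-edges; a 29×29 mm post under the front of each armrest stands on the seat at the front corner.

The ladder is on top of the stool, centred. The chair is on the floor beside the stool on its −y side.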